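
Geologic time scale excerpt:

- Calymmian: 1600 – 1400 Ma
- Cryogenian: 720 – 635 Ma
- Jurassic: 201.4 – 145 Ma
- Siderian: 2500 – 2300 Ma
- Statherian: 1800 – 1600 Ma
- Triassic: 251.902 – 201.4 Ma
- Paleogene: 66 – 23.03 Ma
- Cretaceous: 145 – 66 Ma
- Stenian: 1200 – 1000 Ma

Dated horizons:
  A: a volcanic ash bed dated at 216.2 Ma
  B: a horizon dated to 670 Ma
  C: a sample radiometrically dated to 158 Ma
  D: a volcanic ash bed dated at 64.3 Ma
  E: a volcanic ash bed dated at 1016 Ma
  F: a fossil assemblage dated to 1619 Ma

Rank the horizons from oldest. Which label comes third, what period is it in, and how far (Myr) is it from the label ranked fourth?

B, in the Cryogenian; 453.8 million years to A

Larger Ma means older, so oldest first: F 1619 > E 1016 > B 670 > A 216.2 > C 158 > D 64.3.
Counting 3 along gives B (670 Ma); the excerpt puts that inside the Cryogenian, 720–635 Ma.
Next in line is A (216.2 Ma), and 670 − 216.2 = 453.8 Myr.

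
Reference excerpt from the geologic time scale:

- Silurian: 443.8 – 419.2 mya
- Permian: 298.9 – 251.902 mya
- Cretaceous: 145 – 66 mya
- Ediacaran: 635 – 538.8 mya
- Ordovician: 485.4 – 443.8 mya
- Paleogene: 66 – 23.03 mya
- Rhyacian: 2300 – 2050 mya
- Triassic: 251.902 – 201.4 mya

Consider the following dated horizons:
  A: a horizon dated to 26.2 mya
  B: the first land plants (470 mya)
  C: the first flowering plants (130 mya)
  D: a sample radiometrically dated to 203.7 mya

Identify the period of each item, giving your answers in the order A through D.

A — Paleogene; B — Ordovician; C — Cretaceous; D — Triassic

A: 26.2 Ma lies in 66–23.03 Ma, so Paleogene.
B: 470 Ma lies in 485.4–443.8 Ma, so Ordovician.
C: 130 Ma lies in 145–66 Ma, so Cretaceous.
D: 203.7 Ma lies in 251.902–201.4 Ma, so Triassic.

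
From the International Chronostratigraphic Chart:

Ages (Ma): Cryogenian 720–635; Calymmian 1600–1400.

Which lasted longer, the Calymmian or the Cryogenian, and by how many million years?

Calymmian, by 115 million years

Calymmian: 1600 − 1400 = 200 Myr.
Cryogenian: 720 − 635 = 85 Myr.
Difference: 200 − 85 = 115 Myr, so the Calymmian was longer.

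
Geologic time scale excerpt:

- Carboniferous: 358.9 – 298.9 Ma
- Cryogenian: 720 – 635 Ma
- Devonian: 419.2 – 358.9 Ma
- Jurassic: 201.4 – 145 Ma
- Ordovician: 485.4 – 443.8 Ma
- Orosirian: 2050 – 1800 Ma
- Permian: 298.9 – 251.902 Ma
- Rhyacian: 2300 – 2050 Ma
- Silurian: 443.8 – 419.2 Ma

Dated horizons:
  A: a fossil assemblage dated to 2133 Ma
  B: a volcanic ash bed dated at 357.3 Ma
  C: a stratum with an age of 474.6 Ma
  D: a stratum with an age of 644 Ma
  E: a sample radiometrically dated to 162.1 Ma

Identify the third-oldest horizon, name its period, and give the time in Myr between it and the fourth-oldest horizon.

C, in the Ordovician; 117.3 million years to B

Larger Ma means older, so oldest first: A 2133 > D 644 > C 474.6 > B 357.3 > E 162.1.
Counting 3 along gives C (474.6 Ma); the excerpt puts that inside the Ordovician, 485.4–443.8 Ma.
Next in line is B (357.3 Ma), and 474.6 − 357.3 = 117.3 Myr.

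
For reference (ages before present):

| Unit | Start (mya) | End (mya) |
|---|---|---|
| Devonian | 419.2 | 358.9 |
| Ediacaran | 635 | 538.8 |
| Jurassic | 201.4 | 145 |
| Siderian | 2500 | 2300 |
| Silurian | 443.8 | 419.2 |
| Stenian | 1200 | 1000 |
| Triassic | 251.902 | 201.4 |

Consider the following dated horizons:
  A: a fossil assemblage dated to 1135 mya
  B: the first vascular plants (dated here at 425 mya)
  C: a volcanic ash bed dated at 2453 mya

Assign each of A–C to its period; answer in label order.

A: 1135 Ma lies in 1200–1000 Ma, so Stenian.
B: 425 Ma lies in 443.8–419.2 Ma, so Silurian.
C: 2453 Ma lies in 2500–2300 Ma, so Siderian.

A — Stenian; B — Silurian; C — Siderian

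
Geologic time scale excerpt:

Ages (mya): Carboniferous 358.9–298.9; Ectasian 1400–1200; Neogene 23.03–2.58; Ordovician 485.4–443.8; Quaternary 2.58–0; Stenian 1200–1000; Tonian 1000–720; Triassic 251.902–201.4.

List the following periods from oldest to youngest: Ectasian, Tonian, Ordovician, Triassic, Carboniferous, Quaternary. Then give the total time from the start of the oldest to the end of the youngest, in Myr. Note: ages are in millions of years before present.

From the excerpt: Ectasian 1400–1200; Tonian 1000–720; Ordovician 485.4–443.8; Triassic 251.902–201.4; Carboniferous 358.9–298.9; Quaternary 2.58–0 (Ma).
Larger Ma is earlier, so the oldest is Ectasian and the youngest is Quaternary; oldest to youngest: Ectasian, Tonian, Ordovician, Carboniferous, Triassic, Quaternary.
Oldest start 1400 minus youngest end 0 gives 1400 Myr overall.

Ectasian, Tonian, Ordovician, Carboniferous, Triassic, Quaternary; total span 1400 Myr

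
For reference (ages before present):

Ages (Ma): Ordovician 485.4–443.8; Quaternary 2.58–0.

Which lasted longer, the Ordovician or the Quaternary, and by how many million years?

Ordovician, by 39.02 million years

Ordovician: 485.4 − 443.8 = 41.6 Myr.
Quaternary: 2.58 − 0 = 2.58 Myr.
Difference: 41.6 − 2.58 = 39.02 Myr, so the Ordovician was longer.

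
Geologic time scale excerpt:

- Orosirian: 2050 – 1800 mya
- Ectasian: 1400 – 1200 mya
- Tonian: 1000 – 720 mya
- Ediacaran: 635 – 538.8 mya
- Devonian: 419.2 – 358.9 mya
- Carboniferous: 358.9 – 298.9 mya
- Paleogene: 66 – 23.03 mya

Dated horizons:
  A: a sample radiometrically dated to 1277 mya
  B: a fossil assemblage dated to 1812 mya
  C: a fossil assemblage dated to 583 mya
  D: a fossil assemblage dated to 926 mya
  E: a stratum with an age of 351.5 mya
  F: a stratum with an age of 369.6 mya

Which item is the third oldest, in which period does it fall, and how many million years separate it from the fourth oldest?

Sorted oldest-first by Ma: B (1812), A (1277), D (926), C (583), F (369.6), E (351.5).
The third oldest is D at 926 Ma, which lies in 1000–720 Ma: the Tonian.
The fourth oldest is C at 583 Ma; separation = |926 − 583| = 343 Myr.

D, in the Tonian; 343 million years to C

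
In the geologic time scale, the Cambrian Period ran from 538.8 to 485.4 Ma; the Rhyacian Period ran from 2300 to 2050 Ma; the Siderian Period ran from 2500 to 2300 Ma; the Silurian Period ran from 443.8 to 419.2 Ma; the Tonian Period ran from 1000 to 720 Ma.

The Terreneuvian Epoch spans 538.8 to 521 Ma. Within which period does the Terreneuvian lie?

Cambrian

The Terreneuvian (538.8–521 Ma) lies entirely within 538.8–485.4 Ma, the Cambrian Period.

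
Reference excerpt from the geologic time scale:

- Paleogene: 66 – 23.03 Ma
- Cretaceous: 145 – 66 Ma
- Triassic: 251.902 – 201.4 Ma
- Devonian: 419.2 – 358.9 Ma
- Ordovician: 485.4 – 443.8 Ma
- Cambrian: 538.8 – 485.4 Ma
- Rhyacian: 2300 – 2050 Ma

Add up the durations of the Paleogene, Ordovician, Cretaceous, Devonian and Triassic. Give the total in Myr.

Duration is start − end for each: (66 − 23.03) + (485.4 − 443.8) + (145 − 66) + (419.2 − 358.9) + (251.902 − 201.4).
That is 42.97 + 41.6 + 79 + 60.3 + 50.502, which totals 274.372 million years.

274.372 million years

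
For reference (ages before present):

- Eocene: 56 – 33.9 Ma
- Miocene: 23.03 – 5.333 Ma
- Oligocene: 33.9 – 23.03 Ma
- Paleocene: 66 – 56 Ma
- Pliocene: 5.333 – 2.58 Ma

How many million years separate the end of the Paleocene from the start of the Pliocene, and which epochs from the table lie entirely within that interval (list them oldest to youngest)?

End of Paleocene = 56 Ma; start of Pliocene = 5.333 Ma.
Gap = 56 − 5.333 = 50.667 Myr.
Epochs wholly inside 56–5.333 Ma: Eocene (56–33.9), Oligocene (33.9–23.03), Miocene (23.03–5.333).

50.667 million years; Eocene, Oligocene, Miocene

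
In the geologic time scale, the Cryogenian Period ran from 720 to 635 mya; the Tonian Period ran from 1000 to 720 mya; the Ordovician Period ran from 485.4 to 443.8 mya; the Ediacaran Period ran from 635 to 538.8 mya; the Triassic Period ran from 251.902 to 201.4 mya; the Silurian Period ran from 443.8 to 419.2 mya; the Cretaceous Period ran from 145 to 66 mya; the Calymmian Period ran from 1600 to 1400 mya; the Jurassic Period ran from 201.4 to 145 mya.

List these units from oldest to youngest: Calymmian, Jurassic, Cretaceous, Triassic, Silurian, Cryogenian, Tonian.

Read off each span (Ma): Calymmian 1600–1400; Jurassic 201.4–145; Cretaceous 145–66; Triassic 251.902–201.4; Silurian 443.8–419.2; Cryogenian 720–635; Tonian 1000–720.
Larger Ma is older, so oldest→youngest is Calymmian, Tonian, Cryogenian, Silurian, Triassic, Jurassic, Cretaceous.

Calymmian, then Tonian, then Cryogenian, then Silurian, then Triassic, then Jurassic, then Cretaceous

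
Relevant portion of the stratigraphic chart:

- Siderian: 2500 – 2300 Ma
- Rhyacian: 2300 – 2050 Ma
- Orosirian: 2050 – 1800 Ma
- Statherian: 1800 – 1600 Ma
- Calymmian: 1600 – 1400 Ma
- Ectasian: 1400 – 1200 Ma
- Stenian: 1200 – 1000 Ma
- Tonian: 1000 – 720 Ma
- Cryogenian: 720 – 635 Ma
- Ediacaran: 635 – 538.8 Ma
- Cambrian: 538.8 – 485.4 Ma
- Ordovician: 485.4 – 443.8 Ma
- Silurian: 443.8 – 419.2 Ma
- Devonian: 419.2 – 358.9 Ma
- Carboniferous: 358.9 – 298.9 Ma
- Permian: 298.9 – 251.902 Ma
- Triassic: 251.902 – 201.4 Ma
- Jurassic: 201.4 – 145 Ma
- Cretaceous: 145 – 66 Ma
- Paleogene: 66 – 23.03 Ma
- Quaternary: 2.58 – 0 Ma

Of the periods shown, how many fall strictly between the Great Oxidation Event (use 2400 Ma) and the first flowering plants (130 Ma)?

17

2400 Ma sits inside the Siderian (2500–2300) and 130 Ma inside the Cretaceous (145–66); neither of those is wholly between the two dates.
The listed periods lying completely between them are Rhyacian, Orosirian, Statherian, Calymmian, Ectasian, Stenian, Tonian, Cryogenian, Ediacaran, Cambrian, Ordovician, Silurian, Devonian, Carboniferous, Permian, Triassic, Jurassic — 17 in all.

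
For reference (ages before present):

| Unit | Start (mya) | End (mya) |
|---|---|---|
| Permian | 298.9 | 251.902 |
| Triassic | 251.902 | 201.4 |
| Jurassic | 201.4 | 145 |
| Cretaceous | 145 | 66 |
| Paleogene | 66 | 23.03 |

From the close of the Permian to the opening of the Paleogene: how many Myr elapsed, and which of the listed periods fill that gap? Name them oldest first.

End of Permian = 251.902 Ma; start of Paleogene = 66 Ma.
Gap = 251.902 − 66 = 185.902 Myr.
Periods wholly inside 251.902–66 Ma: Triassic (251.902–201.4), Jurassic (201.4–145), Cretaceous (145–66).

185.902 million years; Triassic, Jurassic, Cretaceous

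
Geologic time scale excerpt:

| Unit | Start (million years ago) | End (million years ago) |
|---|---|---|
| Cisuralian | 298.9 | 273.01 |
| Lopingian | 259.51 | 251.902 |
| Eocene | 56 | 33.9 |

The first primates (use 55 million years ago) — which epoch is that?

55 Ma lies between 56 and 33.9 Ma, so it falls in the Eocene.

Eocene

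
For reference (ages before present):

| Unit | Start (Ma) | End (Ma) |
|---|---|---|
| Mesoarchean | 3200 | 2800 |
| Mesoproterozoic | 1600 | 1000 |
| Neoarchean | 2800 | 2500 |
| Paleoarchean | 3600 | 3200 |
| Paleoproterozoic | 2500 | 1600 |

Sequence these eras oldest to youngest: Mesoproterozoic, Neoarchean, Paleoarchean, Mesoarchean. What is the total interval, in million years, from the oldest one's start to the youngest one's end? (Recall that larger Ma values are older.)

Paleoarchean → Mesoarchean → Neoarchean → Mesoproterozoic; total span 2600 Myr

From the excerpt: Mesoproterozoic 1600–1000; Neoarchean 2800–2500; Paleoarchean 3600–3200; Mesoarchean 3200–2800 (Ma).
Larger Ma is earlier, so the oldest is Paleoarchean and the youngest is Mesoproterozoic; oldest to youngest: Paleoarchean, Mesoarchean, Neoarchean, Mesoproterozoic.
Oldest start 3600 minus youngest end 1000 gives 2600 Myr overall.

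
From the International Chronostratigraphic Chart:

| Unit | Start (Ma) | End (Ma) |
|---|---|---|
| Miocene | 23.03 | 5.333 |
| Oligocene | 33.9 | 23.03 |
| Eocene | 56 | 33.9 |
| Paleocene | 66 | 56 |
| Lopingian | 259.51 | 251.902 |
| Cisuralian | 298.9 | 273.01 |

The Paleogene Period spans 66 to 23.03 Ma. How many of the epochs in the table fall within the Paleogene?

3

Epochs inside 66–23.03 Ma: Paleocene, Eocene, Oligocene — 3 in total.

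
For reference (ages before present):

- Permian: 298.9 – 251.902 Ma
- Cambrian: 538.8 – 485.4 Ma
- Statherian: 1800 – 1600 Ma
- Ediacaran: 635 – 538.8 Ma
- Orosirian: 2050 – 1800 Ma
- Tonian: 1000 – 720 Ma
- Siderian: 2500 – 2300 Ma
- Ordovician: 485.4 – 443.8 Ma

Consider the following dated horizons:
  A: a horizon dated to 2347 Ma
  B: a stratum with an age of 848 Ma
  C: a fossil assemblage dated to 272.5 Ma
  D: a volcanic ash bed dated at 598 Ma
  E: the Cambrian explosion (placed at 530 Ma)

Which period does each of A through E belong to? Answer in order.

A — Siderian; B — Tonian; C — Permian; D — Ediacaran; E — Cambrian

A: 2347 Ma lies in 2500–2300 Ma, so Siderian.
B: 848 Ma lies in 1000–720 Ma, so Tonian.
C: 272.5 Ma lies in 298.9–251.902 Ma, so Permian.
D: 598 Ma lies in 635–538.8 Ma, so Ediacaran.
E: 530 Ma lies in 538.8–485.4 Ma, so Cambrian.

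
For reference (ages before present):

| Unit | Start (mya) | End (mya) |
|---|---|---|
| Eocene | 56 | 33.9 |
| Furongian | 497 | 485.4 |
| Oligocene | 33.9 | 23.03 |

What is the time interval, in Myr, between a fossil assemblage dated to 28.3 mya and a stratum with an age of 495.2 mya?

466.9 million years

495.2 − 28.3 = 466.9 million years.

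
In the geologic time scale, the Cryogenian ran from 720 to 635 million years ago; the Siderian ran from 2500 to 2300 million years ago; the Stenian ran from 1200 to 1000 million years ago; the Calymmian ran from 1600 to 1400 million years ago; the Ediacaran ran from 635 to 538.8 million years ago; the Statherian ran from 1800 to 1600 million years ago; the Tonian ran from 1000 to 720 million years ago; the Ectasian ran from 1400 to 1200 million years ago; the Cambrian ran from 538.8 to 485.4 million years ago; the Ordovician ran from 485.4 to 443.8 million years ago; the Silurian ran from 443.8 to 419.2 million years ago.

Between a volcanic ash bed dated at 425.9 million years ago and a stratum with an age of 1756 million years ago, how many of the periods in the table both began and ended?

8

1756 Ma sits inside the Statherian (1800–1600) and 425.9 Ma inside the Silurian (443.8–419.2); neither of those is wholly between the two dates.
The listed periods lying completely between them are Calymmian, Ectasian, Stenian, Tonian, Cryogenian, Ediacaran, Cambrian, Ordovician — 8 in all.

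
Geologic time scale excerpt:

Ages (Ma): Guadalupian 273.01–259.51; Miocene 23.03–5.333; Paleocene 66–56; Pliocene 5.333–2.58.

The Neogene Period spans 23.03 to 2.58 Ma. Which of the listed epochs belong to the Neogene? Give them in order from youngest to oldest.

Pliocene, Miocene

Epochs with both bounds inside 23.03–2.58 Ma: Pliocene (5.333–2.58), Miocene (23.03–5.333).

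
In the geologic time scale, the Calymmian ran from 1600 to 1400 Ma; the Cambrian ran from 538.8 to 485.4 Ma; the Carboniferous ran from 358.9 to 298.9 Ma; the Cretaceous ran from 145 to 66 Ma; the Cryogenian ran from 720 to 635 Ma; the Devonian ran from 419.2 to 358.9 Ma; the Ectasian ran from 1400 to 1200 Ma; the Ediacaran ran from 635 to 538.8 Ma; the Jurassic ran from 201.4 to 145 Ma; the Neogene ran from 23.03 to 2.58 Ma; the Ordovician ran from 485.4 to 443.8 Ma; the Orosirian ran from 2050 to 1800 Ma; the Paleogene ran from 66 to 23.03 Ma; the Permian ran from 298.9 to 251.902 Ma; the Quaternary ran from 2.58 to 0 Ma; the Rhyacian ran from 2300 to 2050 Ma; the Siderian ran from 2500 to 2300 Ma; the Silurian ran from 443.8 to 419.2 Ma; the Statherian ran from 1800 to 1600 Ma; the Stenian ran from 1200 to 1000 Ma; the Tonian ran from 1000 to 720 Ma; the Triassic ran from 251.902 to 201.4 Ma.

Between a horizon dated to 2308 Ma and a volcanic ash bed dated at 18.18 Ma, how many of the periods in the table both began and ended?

19

2308 Ma sits inside the Siderian (2500–2300) and 18.18 Ma inside the Neogene (23.03–2.58); neither of those is wholly between the two dates.
The listed periods lying completely between them are Rhyacian, Orosirian, Statherian, Calymmian, Ectasian, Stenian, Tonian, Cryogenian, Ediacaran, Cambrian, Ordovician, Silurian, Devonian, Carboniferous, Permian, Triassic, Jurassic, Cretaceous, Paleogene — 19 in all.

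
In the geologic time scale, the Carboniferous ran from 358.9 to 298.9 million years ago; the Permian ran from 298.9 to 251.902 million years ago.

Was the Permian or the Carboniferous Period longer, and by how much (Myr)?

Carboniferous, by 13.002 million years

Permian: 298.9 − 251.902 = 46.998 Myr.
Carboniferous: 358.9 − 298.9 = 60 Myr.
Difference: 60 − 46.998 = 13.002 Myr, so the Carboniferous was longer.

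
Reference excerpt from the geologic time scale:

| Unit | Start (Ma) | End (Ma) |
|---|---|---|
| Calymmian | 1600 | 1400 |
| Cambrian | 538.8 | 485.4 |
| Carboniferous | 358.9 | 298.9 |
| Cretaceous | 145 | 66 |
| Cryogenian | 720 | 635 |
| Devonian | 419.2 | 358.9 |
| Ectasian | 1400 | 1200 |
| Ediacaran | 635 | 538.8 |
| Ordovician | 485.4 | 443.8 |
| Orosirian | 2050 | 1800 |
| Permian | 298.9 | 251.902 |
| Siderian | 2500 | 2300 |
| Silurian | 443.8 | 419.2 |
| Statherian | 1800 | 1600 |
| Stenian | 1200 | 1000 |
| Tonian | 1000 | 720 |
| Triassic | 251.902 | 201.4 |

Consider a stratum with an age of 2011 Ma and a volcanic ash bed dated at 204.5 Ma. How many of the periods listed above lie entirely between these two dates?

13

The older date is 2011 Ma and the younger is 204.5 Ma.
Periods with start < 2011 and end > 204.5 Ma: Statherian (1800–1600), Calymmian (1600–1400), Ectasian (1400–1200), Stenian (1200–1000), Tonian (1000–720), Cryogenian (720–635), Ediacaran (635–538.8), Cambrian (538.8–485.4), Ordovician (485.4–443.8), Silurian (443.8–419.2), Devonian (419.2–358.9), Carboniferous (358.9–298.9), Permian (298.9–251.902).
That is 13 complete periods.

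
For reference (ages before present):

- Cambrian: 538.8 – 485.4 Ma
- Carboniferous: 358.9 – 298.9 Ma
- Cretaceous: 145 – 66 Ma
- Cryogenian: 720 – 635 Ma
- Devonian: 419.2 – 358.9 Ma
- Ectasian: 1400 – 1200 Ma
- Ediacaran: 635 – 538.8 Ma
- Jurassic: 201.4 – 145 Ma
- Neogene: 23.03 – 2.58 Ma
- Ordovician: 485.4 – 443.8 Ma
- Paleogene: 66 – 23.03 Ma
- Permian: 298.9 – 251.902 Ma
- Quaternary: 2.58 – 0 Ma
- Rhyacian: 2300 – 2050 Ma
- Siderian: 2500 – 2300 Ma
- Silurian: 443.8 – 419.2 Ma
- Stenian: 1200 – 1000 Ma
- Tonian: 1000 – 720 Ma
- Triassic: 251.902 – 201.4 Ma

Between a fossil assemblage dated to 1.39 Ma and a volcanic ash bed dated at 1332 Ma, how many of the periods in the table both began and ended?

1332 Ma sits inside the Ectasian (1400–1200) and 1.39 Ma inside the Quaternary (2.58–0); neither of those is wholly between the two dates.
The listed periods lying completely between them are Stenian, Tonian, Cryogenian, Ediacaran, Cambrian, Ordovician, Silurian, Devonian, Carboniferous, Permian, Triassic, Jurassic, Cretaceous, Paleogene, Neogene — 15 in all.

15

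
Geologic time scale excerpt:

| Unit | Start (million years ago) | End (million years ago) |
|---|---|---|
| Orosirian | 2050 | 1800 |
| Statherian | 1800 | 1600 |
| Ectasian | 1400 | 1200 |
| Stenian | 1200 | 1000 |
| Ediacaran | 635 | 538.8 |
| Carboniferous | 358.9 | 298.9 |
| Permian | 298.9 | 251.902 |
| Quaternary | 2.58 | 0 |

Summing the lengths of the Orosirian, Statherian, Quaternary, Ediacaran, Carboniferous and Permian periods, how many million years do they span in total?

Duration is start − end for each: (2050 − 1800) + (1800 − 1600) + (2.58 − 0) + (635 − 538.8) + (358.9 − 298.9) + (298.9 − 251.902).
That is 250 + 200 + 2.58 + 96.2 + 60 + 46.998, which totals 655.778 million years.

655.778 million years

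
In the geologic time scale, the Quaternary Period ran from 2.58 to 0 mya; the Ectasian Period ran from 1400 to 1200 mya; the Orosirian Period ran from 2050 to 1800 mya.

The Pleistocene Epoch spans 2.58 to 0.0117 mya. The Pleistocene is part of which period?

The Pleistocene (2.58–0.0117 Ma) lies entirely within 2.58–0 Ma, the Quaternary Period.

Quaternary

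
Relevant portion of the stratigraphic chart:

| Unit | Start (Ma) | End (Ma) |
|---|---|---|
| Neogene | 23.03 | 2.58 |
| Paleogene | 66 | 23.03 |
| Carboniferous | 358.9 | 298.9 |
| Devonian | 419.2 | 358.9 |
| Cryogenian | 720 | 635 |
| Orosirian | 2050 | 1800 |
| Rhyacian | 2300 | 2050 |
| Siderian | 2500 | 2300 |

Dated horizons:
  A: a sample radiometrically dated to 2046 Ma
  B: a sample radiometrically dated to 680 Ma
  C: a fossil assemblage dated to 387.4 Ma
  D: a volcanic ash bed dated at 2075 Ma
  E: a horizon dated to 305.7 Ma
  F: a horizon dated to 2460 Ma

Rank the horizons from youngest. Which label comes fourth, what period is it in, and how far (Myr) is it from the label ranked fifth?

Sorted youngest-first by Ma: E (305.7), C (387.4), B (680), A (2046), D (2075), F (2460).
The fourth youngest is A at 2046 Ma, which lies in 2050–1800 Ma: the Orosirian.
The fifth youngest is D at 2075 Ma; separation = |2046 − 2075| = 29 Myr.

A, in the Orosirian; 29 million years to D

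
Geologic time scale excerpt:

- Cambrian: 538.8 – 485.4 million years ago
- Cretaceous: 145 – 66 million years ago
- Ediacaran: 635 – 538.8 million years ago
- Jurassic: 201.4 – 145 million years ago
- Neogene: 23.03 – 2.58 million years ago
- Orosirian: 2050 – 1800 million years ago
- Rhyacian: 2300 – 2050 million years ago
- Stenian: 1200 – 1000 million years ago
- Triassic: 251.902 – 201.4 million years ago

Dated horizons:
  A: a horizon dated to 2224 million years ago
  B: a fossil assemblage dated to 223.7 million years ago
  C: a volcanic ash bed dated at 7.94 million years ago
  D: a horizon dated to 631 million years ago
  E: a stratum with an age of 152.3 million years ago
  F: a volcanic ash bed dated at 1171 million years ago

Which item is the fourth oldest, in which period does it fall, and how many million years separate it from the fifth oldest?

B, in the Triassic; 71.4 million years to E

Larger Ma means older, so oldest first: A 2224 > F 1171 > D 631 > B 223.7 > E 152.3 > C 7.94.
Counting 4 along gives B (223.7 Ma); the excerpt puts that inside the Triassic, 251.902–201.4 Ma.
Next in line is E (152.3 Ma), and 223.7 − 152.3 = 71.4 Myr.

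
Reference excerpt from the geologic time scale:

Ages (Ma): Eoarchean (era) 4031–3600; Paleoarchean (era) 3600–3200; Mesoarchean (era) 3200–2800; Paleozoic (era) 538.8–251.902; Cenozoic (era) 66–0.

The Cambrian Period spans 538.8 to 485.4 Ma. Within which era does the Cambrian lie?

Paleozoic

The Cambrian (538.8–485.4 Ma) lies entirely within 538.8–251.902 Ma, the Paleozoic Era.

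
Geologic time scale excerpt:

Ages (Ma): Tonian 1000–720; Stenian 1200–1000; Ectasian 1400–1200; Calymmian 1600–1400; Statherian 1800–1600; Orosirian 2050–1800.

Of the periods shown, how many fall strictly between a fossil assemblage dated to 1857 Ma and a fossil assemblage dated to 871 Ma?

The older date is 1857 Ma and the younger is 871 Ma.
Periods with start < 1857 and end > 871 Ma: Statherian (1800–1600), Calymmian (1600–1400), Ectasian (1400–1200), Stenian (1200–1000).
That is 4 complete periods.

4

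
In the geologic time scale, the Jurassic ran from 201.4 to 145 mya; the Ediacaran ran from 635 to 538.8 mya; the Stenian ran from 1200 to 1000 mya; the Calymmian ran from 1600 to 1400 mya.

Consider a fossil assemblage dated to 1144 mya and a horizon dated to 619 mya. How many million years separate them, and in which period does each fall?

525 million years apart; the first in the Stenian, the second in the Ediacaran

Elapsed time: 1144 − 619 = 525 Myr.
1144 Ma lies within 1200–1000 Ma: Stenian.
619 Ma lies within 635–538.8 Ma: Ediacaran.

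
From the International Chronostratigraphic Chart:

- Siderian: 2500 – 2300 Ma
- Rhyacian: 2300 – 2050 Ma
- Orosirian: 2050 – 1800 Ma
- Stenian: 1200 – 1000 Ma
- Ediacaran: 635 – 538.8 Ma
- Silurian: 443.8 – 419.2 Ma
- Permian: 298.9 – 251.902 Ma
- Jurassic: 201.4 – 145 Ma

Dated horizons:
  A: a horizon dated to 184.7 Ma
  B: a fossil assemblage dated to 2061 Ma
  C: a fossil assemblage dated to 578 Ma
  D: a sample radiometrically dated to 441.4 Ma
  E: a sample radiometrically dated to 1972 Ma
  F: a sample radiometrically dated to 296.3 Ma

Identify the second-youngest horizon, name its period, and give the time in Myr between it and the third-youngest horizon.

F, in the Permian; 145.1 million years to D

Smaller Ma means younger, so youngest first: A 184.7 < F 296.3 < D 441.4 < C 578 < E 1972 < B 2061.
Counting 2 along gives F (296.3 Ma); the excerpt puts that inside the Permian, 298.9–251.902 Ma.
Next in line is D (441.4 Ma), and 441.4 − 296.3 = 145.1 Myr.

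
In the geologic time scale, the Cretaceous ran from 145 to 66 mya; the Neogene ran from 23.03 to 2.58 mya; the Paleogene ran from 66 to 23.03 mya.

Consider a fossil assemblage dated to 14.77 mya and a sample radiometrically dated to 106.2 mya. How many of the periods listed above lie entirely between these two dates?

The older date is 106.2 Ma and the younger is 14.77 Ma.
Periods with start < 106.2 and end > 14.77 Ma: Paleogene (66–23.03).
That is 1 complete period.

1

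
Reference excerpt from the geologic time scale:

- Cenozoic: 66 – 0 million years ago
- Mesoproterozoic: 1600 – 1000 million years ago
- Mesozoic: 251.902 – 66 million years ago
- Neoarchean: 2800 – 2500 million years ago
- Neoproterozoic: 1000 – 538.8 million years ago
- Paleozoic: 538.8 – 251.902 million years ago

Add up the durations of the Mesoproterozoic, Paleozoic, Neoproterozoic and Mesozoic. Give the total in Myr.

1534 million years

Each duration: Mesoproterozoic = 600; Paleozoic = 286.898; Neoproterozoic = 461.2; Mesozoic = 185.902.
Sum: 600 + 286.898 + 461.2 + 185.902 = 1534 Myr.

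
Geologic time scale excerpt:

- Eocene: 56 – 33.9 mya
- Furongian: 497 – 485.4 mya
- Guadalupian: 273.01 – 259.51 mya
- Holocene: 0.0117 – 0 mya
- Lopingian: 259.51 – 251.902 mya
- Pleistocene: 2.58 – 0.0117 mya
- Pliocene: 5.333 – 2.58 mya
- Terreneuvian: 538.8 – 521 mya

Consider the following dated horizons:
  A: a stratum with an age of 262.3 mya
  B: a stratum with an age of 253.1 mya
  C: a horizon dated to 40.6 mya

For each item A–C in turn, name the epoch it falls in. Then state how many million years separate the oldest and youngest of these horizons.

Match each age against the start–end ranges in the excerpt: A = 262.3 Ma → Guadalupian (273.01–259.51); B = 253.1 Ma → Lopingian (259.51–251.902); C = 40.6 Ma → Eocene (56–33.9).
The largest age is 262.3 Ma and the smallest is 40.6 Ma; their difference is 221.7 Myr.

A — Guadalupian; B — Lopingian; C — Eocene; span 221.7 million years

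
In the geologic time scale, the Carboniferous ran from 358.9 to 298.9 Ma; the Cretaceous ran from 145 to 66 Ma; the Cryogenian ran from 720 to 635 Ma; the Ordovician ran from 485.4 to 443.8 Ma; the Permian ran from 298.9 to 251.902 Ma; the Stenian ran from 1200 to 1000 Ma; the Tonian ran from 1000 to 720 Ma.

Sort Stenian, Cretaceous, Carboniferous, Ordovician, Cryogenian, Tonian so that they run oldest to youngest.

Read off each span (Ma): Stenian 1200–1000; Cretaceous 145–66; Carboniferous 358.9–298.9; Ordovician 485.4–443.8; Cryogenian 720–635; Tonian 1000–720.
Larger Ma is older, so oldest→youngest is Stenian, Tonian, Cryogenian, Ordovician, Carboniferous, Cretaceous.

Stenian, Tonian, Cryogenian, Ordovician, Carboniferous, Cretaceous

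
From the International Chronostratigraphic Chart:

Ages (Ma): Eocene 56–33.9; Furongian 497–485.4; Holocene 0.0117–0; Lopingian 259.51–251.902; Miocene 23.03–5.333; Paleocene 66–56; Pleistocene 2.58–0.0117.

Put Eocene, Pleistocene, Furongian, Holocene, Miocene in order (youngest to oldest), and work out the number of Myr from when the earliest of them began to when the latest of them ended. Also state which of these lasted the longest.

Holocene, Pleistocene, Miocene, Eocene, Furongian; total span 497 Myr; longest is Eocene

Start ages (Ma): Furongian 497, Eocene 56, Miocene 23.03, Pleistocene 2.58, Holocene 0.0117.
Ordered youngest to oldest: Holocene, Pleistocene, Miocene, Eocene, Furongian.
Span = 497 − 0 = 497 Myr.
Durations: Holocene 0.0117, Miocene 17.697, Furongian 11.6, Eocene 22.1, Pleistocene 2.5683 → longest is Eocene (22.1 Myr).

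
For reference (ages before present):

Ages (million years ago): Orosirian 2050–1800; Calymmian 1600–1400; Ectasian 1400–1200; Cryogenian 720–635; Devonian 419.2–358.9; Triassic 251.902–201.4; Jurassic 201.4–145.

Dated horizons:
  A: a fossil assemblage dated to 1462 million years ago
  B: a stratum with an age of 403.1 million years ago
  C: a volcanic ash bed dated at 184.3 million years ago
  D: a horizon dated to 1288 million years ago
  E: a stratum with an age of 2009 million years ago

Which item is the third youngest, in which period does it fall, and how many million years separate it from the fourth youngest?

Sorted youngest-first by Ma: C (184.3), B (403.1), D (1288), A (1462), E (2009).
The third youngest is D at 1288 Ma, which lies in 1400–1200 Ma: the Ectasian.
The fourth youngest is A at 1462 Ma; separation = |1288 − 1462| = 174 Myr.

D, in the Ectasian; 174 million years to A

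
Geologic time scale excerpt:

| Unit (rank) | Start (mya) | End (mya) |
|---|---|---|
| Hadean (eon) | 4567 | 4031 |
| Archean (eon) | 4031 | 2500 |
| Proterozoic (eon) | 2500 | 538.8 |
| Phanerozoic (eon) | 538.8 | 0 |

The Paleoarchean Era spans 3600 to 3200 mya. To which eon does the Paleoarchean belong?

The Paleoarchean (3600–3200 Ma) lies entirely within 4031–2500 Ma, the Archean Eon.

Archean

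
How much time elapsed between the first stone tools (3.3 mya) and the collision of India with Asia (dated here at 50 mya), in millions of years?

50 − 3.3 = 46.7 million years.

46.7 million years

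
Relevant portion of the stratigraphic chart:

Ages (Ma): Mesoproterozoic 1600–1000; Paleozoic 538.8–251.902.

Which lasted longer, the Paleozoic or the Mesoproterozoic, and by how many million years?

Mesoproterozoic, by 313.102 million years

Paleozoic: 538.8 − 251.902 = 286.898 Myr.
Mesoproterozoic: 1600 − 1000 = 600 Myr.
Difference: 600 − 286.898 = 313.102 Myr, so the Mesoproterozoic was longer.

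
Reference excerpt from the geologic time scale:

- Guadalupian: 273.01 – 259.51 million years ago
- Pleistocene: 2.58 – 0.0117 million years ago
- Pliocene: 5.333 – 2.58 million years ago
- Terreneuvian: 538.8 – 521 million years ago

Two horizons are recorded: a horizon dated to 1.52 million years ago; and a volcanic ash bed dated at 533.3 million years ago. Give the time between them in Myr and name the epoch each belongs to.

531.78 million years apart; the first in the Pleistocene, the second in the Terreneuvian

Elapsed time: 533.3 − 1.52 = 531.78 Myr.
1.52 Ma lies within 2.58–0.0117 Ma: Pleistocene.
533.3 Ma lies within 538.8–521 Ma: Terreneuvian.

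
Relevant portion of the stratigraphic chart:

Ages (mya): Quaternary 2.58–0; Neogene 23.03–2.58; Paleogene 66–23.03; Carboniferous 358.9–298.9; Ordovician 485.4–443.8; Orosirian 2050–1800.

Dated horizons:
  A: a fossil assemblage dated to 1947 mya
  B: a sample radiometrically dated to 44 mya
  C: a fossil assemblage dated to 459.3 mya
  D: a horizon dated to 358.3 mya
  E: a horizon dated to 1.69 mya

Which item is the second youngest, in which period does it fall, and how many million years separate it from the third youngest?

B, in the Paleogene; 314.3 million years to D

Sorted youngest-first by Ma: E (1.69), B (44), D (358.3), C (459.3), A (1947).
The second youngest is B at 44 Ma, which lies in 66–23.03 Ma: the Paleogene.
The third youngest is D at 358.3 Ma; separation = |44 − 358.3| = 314.3 Myr.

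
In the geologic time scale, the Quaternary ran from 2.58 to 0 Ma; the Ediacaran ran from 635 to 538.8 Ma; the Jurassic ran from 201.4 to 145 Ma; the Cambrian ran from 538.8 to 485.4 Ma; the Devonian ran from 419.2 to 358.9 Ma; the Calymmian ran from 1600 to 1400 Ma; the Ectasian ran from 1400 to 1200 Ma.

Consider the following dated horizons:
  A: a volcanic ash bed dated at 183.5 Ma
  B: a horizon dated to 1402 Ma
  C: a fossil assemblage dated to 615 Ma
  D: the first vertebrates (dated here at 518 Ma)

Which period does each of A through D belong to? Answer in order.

Match each age against the start–end ranges in the excerpt: A = 183.5 Ma → Jurassic (201.4–145); B = 1402 Ma → Calymmian (1600–1400); C = 615 Ma → Ediacaran (635–538.8); D = 518 Ma → Cambrian (538.8–485.4).

A — Jurassic; B — Calymmian; C — Ediacaran; D — Cambrian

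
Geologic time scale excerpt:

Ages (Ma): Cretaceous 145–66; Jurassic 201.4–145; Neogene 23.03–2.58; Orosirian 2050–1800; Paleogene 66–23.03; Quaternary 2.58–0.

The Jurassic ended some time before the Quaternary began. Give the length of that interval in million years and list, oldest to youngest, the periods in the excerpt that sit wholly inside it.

The Jurassic closes at 145 Ma and the Quaternary opens at 2.58 Ma, so the interval is 145 − 2.58 = 142.42 Myr.
A period fits inside if it starts at or after 145 Ma and ends at or before 2.58 Ma; oldest first that gives Cretaceous, Paleogene, Neogene.

142.42 million years; Cretaceous, Paleogene, Neogene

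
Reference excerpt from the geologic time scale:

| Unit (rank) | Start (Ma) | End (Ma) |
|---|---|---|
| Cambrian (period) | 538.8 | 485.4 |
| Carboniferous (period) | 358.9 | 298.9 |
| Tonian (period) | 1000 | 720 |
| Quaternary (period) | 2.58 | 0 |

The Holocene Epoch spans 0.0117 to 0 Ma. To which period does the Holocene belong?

Quaternary

The Holocene (0.0117–0 Ma) lies entirely within 2.58–0 Ma, the Quaternary Period.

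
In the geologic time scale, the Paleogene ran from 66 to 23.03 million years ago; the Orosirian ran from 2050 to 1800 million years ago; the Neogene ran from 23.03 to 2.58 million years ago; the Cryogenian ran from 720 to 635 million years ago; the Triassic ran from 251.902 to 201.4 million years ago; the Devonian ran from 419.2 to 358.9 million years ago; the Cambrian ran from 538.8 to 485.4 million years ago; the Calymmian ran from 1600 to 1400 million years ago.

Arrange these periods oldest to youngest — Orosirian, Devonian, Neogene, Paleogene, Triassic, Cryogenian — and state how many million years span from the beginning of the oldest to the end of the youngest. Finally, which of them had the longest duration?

Start ages (Ma): Orosirian 2050, Cryogenian 720, Devonian 419.2, Triassic 251.902, Paleogene 66, Neogene 23.03.
Ordered oldest to youngest: Orosirian, Cryogenian, Devonian, Triassic, Paleogene, Neogene.
Span = 2050 − 2.58 = 2047.42 Myr.
Durations: Paleogene 42.97, Triassic 50.502, Orosirian 250, Devonian 60.3, Neogene 20.45, Cryogenian 85 → longest is Orosirian (250 Myr).

Orosirian → Cryogenian → Devonian → Triassic → Paleogene → Neogene; total span 2047.42 Myr; longest is Orosirian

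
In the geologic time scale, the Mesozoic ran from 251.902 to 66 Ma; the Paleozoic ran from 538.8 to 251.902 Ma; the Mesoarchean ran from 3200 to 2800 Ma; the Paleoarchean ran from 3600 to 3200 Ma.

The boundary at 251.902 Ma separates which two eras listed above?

The Paleozoic ends at 251.902 Ma and the Mesozoic begins at 251.902 Ma, so they share that boundary.

Paleozoic and Mesozoic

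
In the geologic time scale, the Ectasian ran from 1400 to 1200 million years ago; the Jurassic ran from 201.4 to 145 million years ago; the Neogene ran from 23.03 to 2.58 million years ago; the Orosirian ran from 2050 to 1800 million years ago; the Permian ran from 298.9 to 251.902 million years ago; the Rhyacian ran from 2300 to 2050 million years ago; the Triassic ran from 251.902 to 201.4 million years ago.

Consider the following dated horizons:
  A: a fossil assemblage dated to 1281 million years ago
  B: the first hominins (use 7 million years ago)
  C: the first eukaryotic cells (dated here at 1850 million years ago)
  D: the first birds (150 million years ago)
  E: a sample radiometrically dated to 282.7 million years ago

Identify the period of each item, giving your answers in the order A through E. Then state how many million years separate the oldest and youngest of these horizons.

Match each age against the start–end ranges in the excerpt: A = 1281 Ma → Ectasian (1400–1200); B = 7 Ma → Neogene (23.03–2.58); C = 1850 Ma → Orosirian (2050–1800); D = 150 Ma → Jurassic (201.4–145); E = 282.7 Ma → Permian (298.9–251.902).
The largest age is 1850 Ma and the smallest is 7 Ma; their difference is 1843 Myr.

A — Ectasian; B — Neogene; C — Orosirian; D — Jurassic; E — Permian; span 1843 million years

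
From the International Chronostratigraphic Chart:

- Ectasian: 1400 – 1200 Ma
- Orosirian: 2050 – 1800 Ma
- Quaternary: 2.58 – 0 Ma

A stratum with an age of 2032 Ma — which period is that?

Orosirian

2032 Ma lies between 2050 and 1800 Ma, so it falls in the Orosirian.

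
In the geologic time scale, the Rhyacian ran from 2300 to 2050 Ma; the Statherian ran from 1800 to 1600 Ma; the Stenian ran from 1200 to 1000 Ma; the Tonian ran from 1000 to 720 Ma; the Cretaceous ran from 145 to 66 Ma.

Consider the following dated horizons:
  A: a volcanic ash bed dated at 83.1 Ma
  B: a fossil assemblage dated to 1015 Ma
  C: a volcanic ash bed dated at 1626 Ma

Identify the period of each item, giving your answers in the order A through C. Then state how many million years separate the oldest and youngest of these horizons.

Match each age against the start–end ranges in the excerpt: A = 83.1 Ma → Cretaceous (145–66); B = 1015 Ma → Stenian (1200–1000); C = 1626 Ma → Statherian (1800–1600).
The largest age is 1626 Ma and the smallest is 83.1 Ma; their difference is 1542.9 Myr.

A — Cretaceous; B — Stenian; C — Statherian; span 1542.9 million years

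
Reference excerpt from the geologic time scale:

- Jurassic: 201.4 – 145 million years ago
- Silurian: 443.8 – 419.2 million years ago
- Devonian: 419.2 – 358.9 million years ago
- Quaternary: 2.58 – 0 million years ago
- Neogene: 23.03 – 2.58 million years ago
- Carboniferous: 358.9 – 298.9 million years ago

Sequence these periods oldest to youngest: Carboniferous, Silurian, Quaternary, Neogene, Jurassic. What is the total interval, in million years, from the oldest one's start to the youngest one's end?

Silurian, Carboniferous, Jurassic, Neogene, Quaternary; total span 443.8 Myr

From the excerpt: Carboniferous 358.9–298.9; Silurian 443.8–419.2; Quaternary 2.58–0; Neogene 23.03–2.58; Jurassic 201.4–145 (Ma).
Larger Ma is earlier, so the oldest is Silurian and the youngest is Quaternary; oldest to youngest: Silurian, Carboniferous, Jurassic, Neogene, Quaternary.
Oldest start 443.8 minus youngest end 0 gives 443.8 Myr overall.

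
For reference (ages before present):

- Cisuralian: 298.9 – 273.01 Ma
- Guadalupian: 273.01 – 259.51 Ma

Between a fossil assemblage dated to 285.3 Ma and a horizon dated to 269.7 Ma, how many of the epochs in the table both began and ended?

The older date is 285.3 Ma and the younger is 269.7 Ma.
No epoch both begins after 285.3 Ma and ends before 269.7 Ma, so the count is 0.

0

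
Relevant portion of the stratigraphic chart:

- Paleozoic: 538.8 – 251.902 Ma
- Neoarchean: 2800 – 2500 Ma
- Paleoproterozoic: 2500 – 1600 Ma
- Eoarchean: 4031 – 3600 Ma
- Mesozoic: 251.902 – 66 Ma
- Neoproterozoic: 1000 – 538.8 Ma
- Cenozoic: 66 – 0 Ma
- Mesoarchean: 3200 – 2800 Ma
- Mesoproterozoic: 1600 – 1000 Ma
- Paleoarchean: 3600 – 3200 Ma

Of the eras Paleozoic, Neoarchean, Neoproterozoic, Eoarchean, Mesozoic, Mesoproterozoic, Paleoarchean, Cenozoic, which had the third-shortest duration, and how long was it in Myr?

Start − end for each: Paleozoic 538.8 − 251.902 = 286.898; Neoarchean 2800 − 2500 = 300; Neoproterozoic 1000 − 538.8 = 461.2; Eoarchean 4031 − 3600 = 431; Mesozoic 251.902 − 66 = 185.902; Mesoproterozoic 1600 − 1000 = 600; Paleoarchean 3600 − 3200 = 400; Cenozoic 66 − 0 = 66.
Ranking these from shortest: Cenozoic < Mesozoic < Paleozoic < Neoarchean < Paleoarchean < Eoarchean < Neoproterozoic < Mesoproterozoic.
Position 3 in that ranking is Paleozoic, which lasted 286.898 Myr.

Paleozoic, 286.898 million years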